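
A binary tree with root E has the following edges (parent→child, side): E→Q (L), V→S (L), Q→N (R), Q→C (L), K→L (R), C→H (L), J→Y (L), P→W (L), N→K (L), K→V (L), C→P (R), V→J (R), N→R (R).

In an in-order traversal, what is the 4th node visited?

P

In-order visits the left subtree, then the node, then the right subtree.
At E: go left to Q.
  At Q: go left to C.
    At C: go left to H.
      H is a leaf — visit H.
    Visit C.
    At C: go right to P.
      At P: go left to W.
        W is a leaf — visit W.
      Visit P.
      At P: no right child.
  Visit Q.
  At Q: go right to N.
    At N: go left to K.
      At K: go left to V.
        At V: go left to S.
          S is a leaf — visit S.
        Visit V.
        At V: go right to J.
          At J: go left to Y.
            Y is a leaf — visit Y.
          Visit J.
          At J: no right child.
      Visit K.
      At K: go right to L.
        L is a leaf — visit L.
    Visit N.
    At N: go right to R.
      R is a leaf — visit R.
Visit E.
At E: no right child.
Full in-order sequence: H, C, W, P, Q, S, V, Y, J, K, L, N, R, E.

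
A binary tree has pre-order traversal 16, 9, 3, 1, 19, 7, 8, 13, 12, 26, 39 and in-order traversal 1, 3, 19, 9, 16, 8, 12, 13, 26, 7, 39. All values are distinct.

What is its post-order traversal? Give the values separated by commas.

The first element of pre-order is the root; it splits in-order into left and right subtrees.
Root 16: left subtree has 4 nodes {1, 3, 19, 9}, right has 6 {8, 12, 13, 26, 7, 39}.
  Root 9: left subtree has 3 nodes {1, 3, 19}, right has 0 { }.
    Root 3: left subtree has 1 node {1}, right has 1 {19}.
  Root 7: left subtree has 4 nodes {8, 12, 13, 26}, right has 1 {39}.
    Root 8: left subtree has 0 nodes { }, right has 3 {12, 13, 26}.
      Root 13: left subtree has 1 node {12}, right has 1 {26}.

1, 19, 3, 9, 12, 26, 13, 8, 39, 7, 16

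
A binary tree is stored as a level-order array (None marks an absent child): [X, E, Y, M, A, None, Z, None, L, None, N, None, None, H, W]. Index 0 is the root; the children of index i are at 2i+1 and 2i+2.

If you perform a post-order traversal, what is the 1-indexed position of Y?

9

Post-order visits the left subtree, then the right subtree, then the node.
At X: go left to E.
  At E: go left to M.
    At M: no left child.
    At M: go right to L.
      L is a leaf — visit L.
    Visit M.
  At E: go right to A.
    At A: no left child.
    At A: go right to N.
      N is a leaf — visit N.
    Visit A.
  Visit E.
At X: go right to Y.
  At Y: no left child.
  At Y: go right to Z.
    At Z: go left to H.
      H is a leaf — visit H.
    At Z: go right to W.
      W is a leaf — visit W.
    Visit Z.
  Visit Y.
Visit X.
Full post-order sequence: L, M, N, A, E, H, W, Z, Y, X.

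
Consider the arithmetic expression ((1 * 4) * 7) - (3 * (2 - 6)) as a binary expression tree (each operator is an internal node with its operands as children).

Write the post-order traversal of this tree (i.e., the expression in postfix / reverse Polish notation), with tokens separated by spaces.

1 4 * 7 * 3 2 6 - * -

Post-order on an expression tree gives postfix notation: for each operator, emit left operand, right operand, then the operator.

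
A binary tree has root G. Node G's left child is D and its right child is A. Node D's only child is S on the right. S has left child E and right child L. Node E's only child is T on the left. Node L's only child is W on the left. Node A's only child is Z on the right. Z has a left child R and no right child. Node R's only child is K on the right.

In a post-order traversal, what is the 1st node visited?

Post-order visits the left subtree, then the right subtree, then the node.
At G: go left to D.
  At D: no left child.
  At D: go right to S.
    At S: go left to E.
      At E: go left to T.
        T is a leaf — visit T.
      At E: no right child.
      Visit E.
    At S: go right to L.
      At L: go left to W.
        W is a leaf — visit W.
      At L: no right child.
      Visit L.
    Visit S.
  Visit D.
At G: go right to A.
  At A: no left child.
  At A: go right to Z.
    At Z: go left to R.
      At R: no left child.
      At R: go right to K.
        K is a leaf — visit K.
      Visit R.
    At Z: no right child.
    Visit Z.
  Visit A.
Visit G.
Full post-order sequence: T, E, W, L, S, D, K, R, Z, A, G.

T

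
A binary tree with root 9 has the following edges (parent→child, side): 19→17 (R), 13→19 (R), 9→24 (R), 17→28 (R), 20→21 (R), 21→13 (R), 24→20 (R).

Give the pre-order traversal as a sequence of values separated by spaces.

9 24 20 21 13 19 17 28

Pre-order visits the node, then its left subtree, then its right subtree.
Visit 9.
At 9: no left child.
At 9: go right to 24.
  Visit 24.
  At 24: no left child.
  At 24: go right to 20.
    Visit 20.
    At 20: no left child.
    At 20: go right to 21.
      Visit 21.
      At 21: no left child.
      At 21: go right to 13.
        Visit 13.
        At 13: no left child.
        At 13: go right to 19.
          Visit 19.
          At 19: no left child.
          At 19: go right to 17.
            Visit 17.
            At 17: no left child.
            At 17: go right to 28.
              28 is a leaf — visit 28.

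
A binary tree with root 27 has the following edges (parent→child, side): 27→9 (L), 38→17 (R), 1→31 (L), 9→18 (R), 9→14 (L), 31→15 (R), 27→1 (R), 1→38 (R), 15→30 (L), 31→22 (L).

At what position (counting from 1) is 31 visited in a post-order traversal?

Post-order visits the left subtree, then the right subtree, then the node.
At 27: go left to 9.
  At 9: go left to 14.
    14 is a leaf — visit 14.
  At 9: go right to 18.
    18 is a leaf — visit 18.
  Visit 9.
At 27: go right to 1.
  At 1: go left to 31.
    At 31: go left to 22.
      22 is a leaf — visit 22.
    At 31: go right to 15.
      At 15: go left to 30.
        30 is a leaf — visit 30.
      At 15: no right child.
      Visit 15.
    Visit 31.
  At 1: go right to 38.
    At 38: no left child.
    At 38: go right to 17.
      17 is a leaf — visit 17.
    Visit 38.
  Visit 1.
Visit 27.
Full post-order sequence: 14, 18, 9, 22, 30, 15, 31, 17, 38, 1, 27.

7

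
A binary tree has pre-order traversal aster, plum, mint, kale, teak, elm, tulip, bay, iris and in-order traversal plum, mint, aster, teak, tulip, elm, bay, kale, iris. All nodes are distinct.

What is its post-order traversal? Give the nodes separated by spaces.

mint plum tulip bay elm teak iris kale aster

The first element of pre-order is the root; it splits in-order into left and right subtrees.
Root aster: left subtree has 2 nodes {plum, mint}, right has 6 {teak, tulip, elm, bay, kale, iris}.
  Root plum: left subtree has 0 nodes { }, right has 1 {mint}.
  Root kale: left subtree has 4 nodes {teak, tulip, elm, bay}, right has 1 {iris}.
    Root teak: left subtree has 0 nodes { }, right has 3 {tulip, elm, bay}.
      Root elm: left subtree has 1 node {tulip}, right has 1 {bay}.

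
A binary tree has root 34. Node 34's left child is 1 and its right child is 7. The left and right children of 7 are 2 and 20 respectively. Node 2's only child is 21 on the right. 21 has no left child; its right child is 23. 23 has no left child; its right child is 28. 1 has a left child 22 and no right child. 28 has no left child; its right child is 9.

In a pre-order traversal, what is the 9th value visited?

Pre-order visits the node, then its left subtree, then its right subtree.
Visit 34.
At 34: go left to 1.
  Visit 1.
  At 1: go left to 22.
    22 is a leaf — visit 22.
  At 1: no right child.
At 34: go right to 7.
  Visit 7.
  At 7: go left to 2.
    Visit 2.
    At 2: no left child.
    At 2: go right to 21.
      Visit 21.
      At 21: no left child.
      At 21: go right to 23.
        Visit 23.
        At 23: no left child.
        At 23: go right to 28.
          Visit 28.
          At 28: no left child.
          At 28: go right to 9.
            9 is a leaf — visit 9.
  At 7: go right to 20.
    20 is a leaf — visit 20.
Full pre-order sequence: 34, 1, 22, 7, 2, 21, 23, 28, 9, 20.

9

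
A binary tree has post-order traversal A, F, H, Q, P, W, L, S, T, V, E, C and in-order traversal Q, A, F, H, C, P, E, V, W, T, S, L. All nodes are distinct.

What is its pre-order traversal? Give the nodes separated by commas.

The last element of post-order is the root; it splits in-order into left and right subtrees.
Root C: left subtree has 4 nodes {Q, A, F, H}, right has 7 {P, E, V, W, T, S, L}.
  Root Q: left subtree has 0 nodes { }, right has 3 {A, F, H}.
    Root H: left subtree has 2 nodes {A, F}, right has 0 { }.
      Root F: left subtree has 1 node {A}, right has 0 { }.
  Root E: left subtree has 1 node {P}, right has 5 {V, W, T, S, L}.
    Root V: left subtree has 0 nodes { }, right has 4 {W, T, S, L}.
      Root T: left subtree has 1 node {W}, right has 2 {S, L}.
        Root S: left subtree has 0 nodes { }, right has 1 {L}.

C, Q, H, F, A, E, P, V, T, W, S, L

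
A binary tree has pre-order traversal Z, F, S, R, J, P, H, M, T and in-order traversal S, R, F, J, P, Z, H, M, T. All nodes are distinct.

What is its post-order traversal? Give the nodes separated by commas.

The first element of pre-order is the root; it splits in-order into left and right subtrees.
Root Z: left subtree has 5 nodes {S, R, F, J, P}, right has 3 {H, M, T}.
  Root F: left subtree has 2 nodes {S, R}, right has 2 {J, P}.
    Root S: left subtree has 0 nodes { }, right has 1 {R}.
    Root J: left subtree has 0 nodes { }, right has 1 {P}.
  Root H: left subtree has 0 nodes { }, right has 2 {M, T}.
    Root M: left subtree has 0 nodes { }, right has 1 {T}.

R, S, P, J, F, T, M, H, Z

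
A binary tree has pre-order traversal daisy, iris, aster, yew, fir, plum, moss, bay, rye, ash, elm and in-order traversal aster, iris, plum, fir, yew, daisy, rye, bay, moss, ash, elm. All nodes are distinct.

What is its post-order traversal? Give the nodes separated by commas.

aster, plum, fir, yew, iris, rye, bay, elm, ash, moss, daisy

The first element of pre-order is the root; it splits in-order into left and right subtrees.
Root daisy: left subtree has 5 nodes {aster, iris, plum, fir, yew}, right has 5 {rye, bay, moss, ash, elm}.
  Root iris: left subtree has 1 node {aster}, right has 3 {plum, fir, yew}.
    Root yew: left subtree has 2 nodes {plum, fir}, right has 0 { }.
      Root fir: left subtree has 1 node {plum}, right has 0 { }.
  Root moss: left subtree has 2 nodes {rye, bay}, right has 2 {ash, elm}.
    Root bay: left subtree has 1 node {rye}, right has 0 { }.
    Root ash: left subtree has 0 nodes { }, right has 1 {elm}.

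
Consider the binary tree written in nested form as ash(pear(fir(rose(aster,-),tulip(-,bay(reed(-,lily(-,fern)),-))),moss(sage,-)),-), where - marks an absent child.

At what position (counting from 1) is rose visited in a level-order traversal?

Level-order visits nodes level by level from the root, left to right within each level.
Level 0: ash
Level 1: pear
Level 2: fir, moss
Level 3: rose, tulip, sage
Level 4: aster, bay
Level 5: reed
Level 6: lily
Level 7: fern
Full level-order sequence: ash, pear, fir, moss, rose, tulip, sage, aster, bay, reed, lily, fern.

5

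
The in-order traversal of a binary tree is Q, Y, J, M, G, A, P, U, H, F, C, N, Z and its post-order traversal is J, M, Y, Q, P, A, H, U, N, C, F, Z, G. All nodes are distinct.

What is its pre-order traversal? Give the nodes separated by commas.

G, Q, Y, M, J, Z, F, U, A, P, H, C, N

The last element of post-order is the root; it splits in-order into left and right subtrees.
Root G: left subtree has 4 nodes {Q, Y, J, M}, right has 8 {A, P, U, H, F, C, N, Z}.
  Root Q: left subtree has 0 nodes { }, right has 3 {Y, J, M}.
    Root Y: left subtree has 0 nodes { }, right has 2 {J, M}.
      Root M: left subtree has 1 node {J}, right has 0 { }.
  Root Z: left subtree has 7 nodes {A, P, U, H, F, C, N}, right has 0 { }.
    Root F: left subtree has 4 nodes {A, P, U, H}, right has 2 {C, N}.
      Root U: left subtree has 2 nodes {A, P}, right has 1 {H}.
        Root A: left subtree has 0 nodes { }, right has 1 {P}.
      Root C: left subtree has 0 nodes { }, right has 1 {N}.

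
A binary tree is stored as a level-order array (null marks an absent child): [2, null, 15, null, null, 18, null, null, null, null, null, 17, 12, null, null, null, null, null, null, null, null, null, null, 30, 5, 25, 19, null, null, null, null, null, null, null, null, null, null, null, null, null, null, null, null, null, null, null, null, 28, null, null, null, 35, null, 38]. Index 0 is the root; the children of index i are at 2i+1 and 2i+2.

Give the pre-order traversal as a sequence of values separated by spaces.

2 15 18 17 30 28 5 12 25 35 19 38

Pre-order visits the node, then its left subtree, then its right subtree.
Visit 2.
At 2: no left child.
At 2: go right to 15.
  Visit 15.
  At 15: go left to 18.
    Visit 18.
    At 18: go left to 17.
      Visit 17.
      At 17: go left to 30.
        Visit 30.
        At 30: go left to 28.
          28 is a leaf — visit 28.
        At 30: no right child.
      At 17: go right to 5.
        5 is a leaf — visit 5.
    At 18: go right to 12.
      Visit 12.
      At 12: go left to 25.
        Visit 25.
        At 25: go left to 35.
          35 is a leaf — visit 35.
        At 25: no right child.
      At 12: go right to 19.
        Visit 19.
        At 19: go left to 38.
          38 is a leaf — visit 38.
        At 19: no right child.
  At 15: no right child.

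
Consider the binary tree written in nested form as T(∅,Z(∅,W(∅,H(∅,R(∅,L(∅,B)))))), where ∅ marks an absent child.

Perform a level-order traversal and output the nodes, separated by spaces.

T Z W H R L B

Level-order visits nodes level by level from the root, left to right within each level.
Level 0: T
Level 1: Z
Level 2: W
Level 3: H
Level 4: R
Level 5: L
Level 6: B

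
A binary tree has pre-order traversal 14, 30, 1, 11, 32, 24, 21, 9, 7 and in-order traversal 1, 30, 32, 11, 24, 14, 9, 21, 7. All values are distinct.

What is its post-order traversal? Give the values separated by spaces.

1 32 24 11 30 9 7 21 14

The first element of pre-order is the root; it splits in-order into left and right subtrees.
Root 14: left subtree has 5 nodes {1, 30, 32, 11, 24}, right has 3 {9, 21, 7}.
  Root 30: left subtree has 1 node {1}, right has 3 {32, 11, 24}.
    Root 11: left subtree has 1 node {32}, right has 1 {24}.
  Root 21: left subtree has 1 node {9}, right has 1 {7}.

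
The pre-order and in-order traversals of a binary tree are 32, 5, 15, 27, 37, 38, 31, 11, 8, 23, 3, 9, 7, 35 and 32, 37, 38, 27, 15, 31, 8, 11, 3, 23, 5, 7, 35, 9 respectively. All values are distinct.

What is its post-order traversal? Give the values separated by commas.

The first element of pre-order is the root; it splits in-order into left and right subtrees.
Root 32: left subtree has 0 nodes { }, right has 13 {37, 38, 27, 15, 31, 8, 11, 3, 23, 5, 7, 35, 9}.
  Root 5: left subtree has 9 nodes {37, 38, 27, 15, 31, 8, 11, 3, 23}, right has 3 {7, 35, 9}.
    Root 15: left subtree has 3 nodes {37, 38, 27}, right has 5 {31, 8, 11, 3, 23}.
      Root 27: left subtree has 2 nodes {37, 38}, right has 0 { }.
        Root 37: left subtree has 0 nodes { }, right has 1 {38}.
      Root 31: left subtree has 0 nodes { }, right has 4 {8, 11, 3, 23}.
        Root 11: left subtree has 1 node {8}, right has 2 {3, 23}.
          Root 23: left subtree has 1 node {3}, right has 0 { }.
    Root 9: left subtree has 2 nodes {7, 35}, right has 0 { }.
      Root 7: left subtree has 0 nodes { }, right has 1 {35}.

38, 37, 27, 8, 3, 23, 11, 31, 15, 35, 7, 9, 5, 32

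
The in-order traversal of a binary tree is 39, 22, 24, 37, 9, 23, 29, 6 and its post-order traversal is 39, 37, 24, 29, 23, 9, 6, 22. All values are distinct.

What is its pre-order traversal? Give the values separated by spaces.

22 39 6 9 24 37 23 29

The last element of post-order is the root; it splits in-order into left and right subtrees.
Root 22: left subtree has 1 node {39}, right has 6 {24, 37, 9, 23, 29, 6}.
  Root 6: left subtree has 5 nodes {24, 37, 9, 23, 29}, right has 0 { }.
    Root 9: left subtree has 2 nodes {24, 37}, right has 2 {23, 29}.
      Root 24: left subtree has 0 nodes { }, right has 1 {37}.
      Root 23: left subtree has 0 nodes { }, right has 1 {29}.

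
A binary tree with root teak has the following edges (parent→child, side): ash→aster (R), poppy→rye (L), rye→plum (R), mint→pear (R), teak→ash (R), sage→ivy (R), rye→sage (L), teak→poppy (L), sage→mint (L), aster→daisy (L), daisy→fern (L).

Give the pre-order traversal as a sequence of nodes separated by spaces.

teak poppy rye sage mint pear ivy plum ash aster daisy fern

Pre-order visits the node, then its left subtree, then its right subtree.
Visit teak.
At teak: go left to poppy.
  Visit poppy.
  At poppy: go left to rye.
    Visit rye.
    At rye: go left to sage.
      Visit sage.
      At sage: go left to mint.
        Visit mint.
        At mint: no left child.
        At mint: go right to pear.
          pear is a leaf — visit pear.
      At sage: go right to ivy.
        ivy is a leaf — visit ivy.
    At rye: go right to plum.
      plum is a leaf — visit plum.
  At poppy: no right child.
At teak: go right to ash.
  Visit ash.
  At ash: no left child.
  At ash: go right to aster.
    Visit aster.
    At aster: go left to daisy.
      Visit daisy.
      At daisy: go left to fern.
        fern is a leaf — visit fern.
      At daisy: no right child.
    At aster: no right child.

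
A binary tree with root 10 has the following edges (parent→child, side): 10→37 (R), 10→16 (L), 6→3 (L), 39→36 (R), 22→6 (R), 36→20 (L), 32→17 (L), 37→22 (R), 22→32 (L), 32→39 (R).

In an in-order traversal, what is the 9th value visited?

In-order visits the left subtree, then the node, then the right subtree.
At 10: go left to 16.
  16 is a leaf — visit 16.
Visit 10.
At 10: go right to 37.
  At 37: no left child.
  Visit 37.
  At 37: go right to 22.
    At 22: go left to 32.
      At 32: go left to 17.
        17 is a leaf — visit 17.
      Visit 32.
      At 32: go right to 39.
        At 39: no left child.
        Visit 39.
        At 39: go right to 36.
          At 36: go left to 20.
            20 is a leaf — visit 20.
          Visit 36.
          At 36: no right child.
    Visit 22.
    At 22: go right to 6.
      At 6: go left to 3.
        3 is a leaf — visit 3.
      Visit 6.
      At 6: no right child.
Full in-order sequence: 16, 10, 37, 17, 32, 39, 20, 36, 22, 3, 6.

22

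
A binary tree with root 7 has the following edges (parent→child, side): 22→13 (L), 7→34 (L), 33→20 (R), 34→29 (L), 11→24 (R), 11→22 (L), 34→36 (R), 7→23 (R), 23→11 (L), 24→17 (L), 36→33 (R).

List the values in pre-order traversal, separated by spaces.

7 34 29 36 33 20 23 11 22 13 24 17

Pre-order visits the node, then its left subtree, then its right subtree.
Visit 7.
At 7: go left to 34.
  Visit 34.
  At 34: go left to 29.
    29 is a leaf — visit 29.
  At 34: go right to 36.
    Visit 36.
    At 36: no left child.
    At 36: go right to 33.
      Visit 33.
      At 33: no left child.
      At 33: go right to 20.
        20 is a leaf — visit 20.
At 7: go right to 23.
  Visit 23.
  At 23: go left to 11.
    Visit 11.
    At 11: go left to 22.
      Visit 22.
      At 22: go left to 13.
        13 is a leaf — visit 13.
      At 22: no right child.
    At 11: go right to 24.
      Visit 24.
      At 24: go left to 17.
        17 is a leaf — visit 17.
      At 24: no right child.
  At 23: no right child.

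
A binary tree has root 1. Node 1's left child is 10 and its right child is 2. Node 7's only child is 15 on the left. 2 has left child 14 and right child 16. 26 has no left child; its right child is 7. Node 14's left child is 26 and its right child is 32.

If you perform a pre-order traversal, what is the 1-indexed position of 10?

Pre-order visits the node, then its left subtree, then its right subtree.
Visit 1.
At 1: go left to 10.
  10 is a leaf — visit 10.
At 1: go right to 2.
  Visit 2.
  At 2: go left to 14.
    Visit 14.
    At 14: go left to 26.
      Visit 26.
      At 26: no left child.
      At 26: go right to 7.
        Visit 7.
        At 7: go left to 15.
          15 is a leaf — visit 15.
        At 7: no right child.
    At 14: go right to 32.
      32 is a leaf — visit 32.
  At 2: go right to 16.
    16 is a leaf — visit 16.
Full pre-order sequence: 1, 10, 2, 14, 26, 7, 15, 32, 16.

2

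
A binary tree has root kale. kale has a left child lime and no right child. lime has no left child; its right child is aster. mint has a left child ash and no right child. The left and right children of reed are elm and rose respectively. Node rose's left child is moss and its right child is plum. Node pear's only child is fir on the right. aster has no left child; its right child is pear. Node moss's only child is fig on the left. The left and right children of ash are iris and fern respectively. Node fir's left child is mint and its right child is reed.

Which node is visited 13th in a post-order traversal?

aster

Post-order visits the left subtree, then the right subtree, then the node.
At kale: go left to lime.
  At lime: no left child.
  At lime: go right to aster.
    At aster: no left child.
    At aster: go right to pear.
      At pear: no left child.
      At pear: go right to fir.
        At fir: go left to mint.
          At mint: go left to ash.
            At ash: go left to iris.
              iris is a leaf — visit iris.
            At ash: go right to fern.
              fern is a leaf — visit fern.
            Visit ash.
          At mint: no right child.
          Visit mint.
        At fir: go right to reed.
          At reed: go left to elm.
            elm is a leaf — visit elm.
          At reed: go right to rose.
            At rose: go left to moss.
              At moss: go left to fig.
                fig is a leaf — visit fig.
              At moss: no right child.
              Visit moss.
            At rose: go right to plum.
              plum is a leaf — visit plum.
            Visit rose.
          Visit reed.
        Visit fir.
      Visit pear.
    Visit aster.
  Visit lime.
At kale: no right child.
Visit kale.
Full post-order sequence: iris, fern, ash, mint, elm, fig, moss, plum, rose, reed, fir, pear, aster, lime, kale.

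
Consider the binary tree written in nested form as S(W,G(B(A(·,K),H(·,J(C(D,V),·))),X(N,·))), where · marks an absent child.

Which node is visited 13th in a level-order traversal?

Level-order visits nodes level by level from the root, left to right within each level.
Level 0: S
Level 1: W, G
Level 2: B, X
Level 3: A, H, N
Level 4: K, J
Level 5: C
Level 6: D, V
Full level-order sequence: S, W, G, B, X, A, H, N, K, J, C, D, V.

V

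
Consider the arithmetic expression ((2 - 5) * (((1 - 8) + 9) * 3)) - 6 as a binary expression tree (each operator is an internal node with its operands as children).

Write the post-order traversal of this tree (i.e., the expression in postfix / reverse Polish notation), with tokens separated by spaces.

2 5 - 1 8 - 9 + 3 * * 6 -

Post-order on an expression tree gives postfix notation: for each operator, emit left operand, right operand, then the operator.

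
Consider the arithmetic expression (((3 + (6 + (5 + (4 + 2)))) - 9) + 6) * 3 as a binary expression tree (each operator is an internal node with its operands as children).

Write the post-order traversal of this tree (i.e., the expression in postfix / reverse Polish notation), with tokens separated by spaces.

3 6 5 4 2 + + + + 9 - 6 + 3 *

Post-order on an expression tree gives postfix notation: for each operator, emit left operand, right operand, then the operator.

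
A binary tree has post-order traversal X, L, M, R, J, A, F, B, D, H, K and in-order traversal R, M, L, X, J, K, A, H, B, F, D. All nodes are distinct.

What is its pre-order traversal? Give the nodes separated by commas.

K, J, R, M, L, X, H, A, D, B, F

The last element of post-order is the root; it splits in-order into left and right subtrees.
Root K: left subtree has 5 nodes {R, M, L, X, J}, right has 5 {A, H, B, F, D}.
  Root J: left subtree has 4 nodes {R, M, L, X}, right has 0 { }.
    Root R: left subtree has 0 nodes { }, right has 3 {M, L, X}.
      Root M: left subtree has 0 nodes { }, right has 2 {L, X}.
        Root L: left subtree has 0 nodes { }, right has 1 {X}.
  Root H: left subtree has 1 node {A}, right has 3 {B, F, D}.
    Root D: left subtree has 2 nodes {B, F}, right has 0 { }.
      Root B: left subtree has 0 nodes { }, right has 1 {F}.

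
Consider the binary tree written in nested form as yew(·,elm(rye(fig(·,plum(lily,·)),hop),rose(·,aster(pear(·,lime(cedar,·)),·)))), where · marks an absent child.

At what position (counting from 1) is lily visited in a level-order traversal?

10

Level-order visits nodes level by level from the root, left to right within each level.
Level 0: yew
Level 1: elm
Level 2: rye, rose
Level 3: fig, hop, aster
Level 4: plum, pear
Level 5: lily, lime
Level 6: cedar
Full level-order sequence: yew, elm, rye, rose, fig, hop, aster, plum, pear, lily, lime, cedar.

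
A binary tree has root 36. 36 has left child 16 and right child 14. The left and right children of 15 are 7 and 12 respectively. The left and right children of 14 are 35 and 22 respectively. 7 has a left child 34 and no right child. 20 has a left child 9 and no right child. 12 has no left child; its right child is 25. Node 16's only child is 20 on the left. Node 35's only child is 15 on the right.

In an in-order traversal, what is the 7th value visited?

In-order visits the left subtree, then the node, then the right subtree.
At 36: go left to 16.
  At 16: go left to 20.
    At 20: go left to 9.
      9 is a leaf — visit 9.
    Visit 20.
    At 20: no right child.
  Visit 16.
  At 16: no right child.
Visit 36.
At 36: go right to 14.
  At 14: go left to 35.
    At 35: no left child.
    Visit 35.
    At 35: go right to 15.
      At 15: go left to 7.
        At 7: go left to 34.
          34 is a leaf — visit 34.
        Visit 7.
        At 7: no right child.
      Visit 15.
      At 15: go right to 12.
        At 12: no left child.
        Visit 12.
        At 12: go right to 25.
          25 is a leaf — visit 25.
  Visit 14.
  At 14: go right to 22.
    22 is a leaf — visit 22.
Full in-order sequence: 9, 20, 16, 36, 35, 34, 7, 15, 12, 25, 14, 22.

7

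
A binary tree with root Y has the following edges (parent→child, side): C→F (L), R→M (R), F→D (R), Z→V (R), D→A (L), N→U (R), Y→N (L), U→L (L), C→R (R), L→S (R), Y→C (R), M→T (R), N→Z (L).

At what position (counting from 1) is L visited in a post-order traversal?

Post-order visits the left subtree, then the right subtree, then the node.
At Y: go left to N.
  At N: go left to Z.
    At Z: no left child.
    At Z: go right to V.
      V is a leaf — visit V.
    Visit Z.
  At N: go right to U.
    At U: go left to L.
      At L: no left child.
      At L: go right to S.
        S is a leaf — visit S.
      Visit L.
    At U: no right child.
    Visit U.
  Visit N.
At Y: go right to C.
  At C: go left to F.
    At F: no left child.
    At F: go right to D.
      At D: go left to A.
        A is a leaf — visit A.
      At D: no right child.
      Visit D.
    Visit F.
  At C: go right to R.
    At R: no left child.
    At R: go right to M.
      At M: no left child.
      At M: go right to T.
        T is a leaf — visit T.
      Visit M.
    Visit R.
  Visit C.
Visit Y.
Full post-order sequence: V, Z, S, L, U, N, A, D, F, T, M, R, C, Y.

4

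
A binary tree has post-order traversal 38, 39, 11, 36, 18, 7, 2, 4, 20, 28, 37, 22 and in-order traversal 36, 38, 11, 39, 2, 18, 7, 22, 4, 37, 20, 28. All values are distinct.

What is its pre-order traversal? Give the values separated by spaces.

22 2 36 11 38 39 7 18 37 4 28 20

The last element of post-order is the root; it splits in-order into left and right subtrees.
Root 22: left subtree has 7 nodes {36, 38, 11, 39, 2, 18, 7}, right has 4 {4, 37, 20, 28}.
  Root 2: left subtree has 4 nodes {36, 38, 11, 39}, right has 2 {18, 7}.
    Root 36: left subtree has 0 nodes { }, right has 3 {38, 11, 39}.
      Root 11: left subtree has 1 node {38}, right has 1 {39}.
    Root 7: left subtree has 1 node {18}, right has 0 { }.
  Root 37: left subtree has 1 node {4}, right has 2 {20, 28}.
    Root 28: left subtree has 1 node {20}, right has 0 { }.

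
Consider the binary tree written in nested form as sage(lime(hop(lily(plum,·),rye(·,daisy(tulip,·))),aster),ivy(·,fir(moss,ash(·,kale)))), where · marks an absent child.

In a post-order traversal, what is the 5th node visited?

rye

Post-order visits the left subtree, then the right subtree, then the node.
At sage: go left to lime.
  At lime: go left to hop.
    At hop: go left to lily.
      At lily: go left to plum.
        plum is a leaf — visit plum.
      At lily: no right child.
      Visit lily.
    At hop: go right to rye.
      At rye: no left child.
      At rye: go right to daisy.
        At daisy: go left to tulip.
          tulip is a leaf — visit tulip.
        At daisy: no right child.
        Visit daisy.
      Visit rye.
    Visit hop.
  At lime: go right to aster.
    aster is a leaf — visit aster.
  Visit lime.
At sage: go right to ivy.
  At ivy: no left child.
  At ivy: go right to fir.
    At fir: go left to moss.
      moss is a leaf — visit moss.
    At fir: go right to ash.
      At ash: no left child.
      At ash: go right to kale.
        kale is a leaf — visit kale.
      Visit ash.
    Visit fir.
  Visit ivy.
Visit sage.
Full post-order sequence: plum, lily, tulip, daisy, rye, hop, aster, lime, moss, kale, ash, fir, ivy, sage.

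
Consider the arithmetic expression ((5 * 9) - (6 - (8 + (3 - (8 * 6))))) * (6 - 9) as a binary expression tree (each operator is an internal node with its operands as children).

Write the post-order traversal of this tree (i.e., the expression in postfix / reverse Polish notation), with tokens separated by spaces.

Post-order on an expression tree gives postfix notation: for each operator, emit left operand, right operand, then the operator.

5 9 * 6 8 3 8 6 * - + - - 6 9 - *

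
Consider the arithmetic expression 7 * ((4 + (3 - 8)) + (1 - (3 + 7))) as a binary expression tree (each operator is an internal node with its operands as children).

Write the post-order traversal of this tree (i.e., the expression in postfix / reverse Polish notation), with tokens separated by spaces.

Post-order on an expression tree gives postfix notation: for each operator, emit left operand, right operand, then the operator.

7 4 3 8 - + 1 3 7 + - + *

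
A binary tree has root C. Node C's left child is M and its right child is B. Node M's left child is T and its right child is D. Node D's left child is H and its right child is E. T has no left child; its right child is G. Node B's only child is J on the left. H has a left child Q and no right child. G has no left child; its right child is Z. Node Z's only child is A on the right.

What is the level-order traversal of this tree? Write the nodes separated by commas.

Level-order visits nodes level by level from the root, left to right within each level.
Level 0: C
Level 1: M, B
Level 2: T, D, J
Level 3: G, H, E
Level 4: Z, Q
Level 5: A

C, M, B, T, D, J, G, H, E, Z, Q, A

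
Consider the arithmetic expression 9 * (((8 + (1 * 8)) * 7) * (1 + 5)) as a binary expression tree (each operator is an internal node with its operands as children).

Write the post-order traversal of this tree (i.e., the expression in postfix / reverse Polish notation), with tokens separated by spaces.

Post-order on an expression tree gives postfix notation: for each operator, emit left operand, right operand, then the operator.

9 8 1 8 * + 7 * 1 5 + * *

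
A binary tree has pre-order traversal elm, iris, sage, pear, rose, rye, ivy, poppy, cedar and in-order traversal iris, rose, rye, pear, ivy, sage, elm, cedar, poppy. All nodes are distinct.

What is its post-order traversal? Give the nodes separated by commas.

rye, rose, ivy, pear, sage, iris, cedar, poppy, elm

The first element of pre-order is the root; it splits in-order into left and right subtrees.
Root elm: left subtree has 6 nodes {iris, rose, rye, pear, ivy, sage}, right has 2 {cedar, poppy}.
  Root iris: left subtree has 0 nodes { }, right has 5 {rose, rye, pear, ivy, sage}.
    Root sage: left subtree has 4 nodes {rose, rye, pear, ivy}, right has 0 { }.
      Root pear: left subtree has 2 nodes {rose, rye}, right has 1 {ivy}.
        Root rose: left subtree has 0 nodes { }, right has 1 {rye}.
  Root poppy: left subtree has 1 node {cedar}, right has 0 { }.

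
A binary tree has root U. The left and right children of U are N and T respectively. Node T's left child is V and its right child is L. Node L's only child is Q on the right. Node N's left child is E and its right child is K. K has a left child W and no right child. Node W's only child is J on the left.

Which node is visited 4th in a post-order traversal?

Post-order visits the left subtree, then the right subtree, then the node.
At U: go left to N.
  At N: go left to E.
    E is a leaf — visit E.
  At N: go right to K.
    At K: go left to W.
      At W: go left to J.
        J is a leaf — visit J.
      At W: no right child.
      Visit W.
    At K: no right child.
    Visit K.
  Visit N.
At U: go right to T.
  At T: go left to V.
    V is a leaf — visit V.
  At T: go right to L.
    At L: no left child.
    At L: go right to Q.
      Q is a leaf — visit Q.
    Visit L.
  Visit T.
Visit U.
Full post-order sequence: E, J, W, K, N, V, Q, L, T, U.

K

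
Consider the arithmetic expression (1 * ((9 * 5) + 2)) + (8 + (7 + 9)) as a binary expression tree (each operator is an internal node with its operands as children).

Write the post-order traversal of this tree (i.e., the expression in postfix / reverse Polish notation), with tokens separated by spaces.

1 9 5 * 2 + * 8 7 9 + + +

Post-order on an expression tree gives postfix notation: for each operator, emit left operand, right operand, then the operator.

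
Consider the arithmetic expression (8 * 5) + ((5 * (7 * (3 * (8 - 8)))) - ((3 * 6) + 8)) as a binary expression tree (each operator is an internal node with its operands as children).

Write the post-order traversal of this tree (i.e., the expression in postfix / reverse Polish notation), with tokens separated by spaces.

Post-order on an expression tree gives postfix notation: for each operator, emit left operand, right operand, then the operator.

8 5 * 5 7 3 8 8 - * * * 3 6 * 8 + - +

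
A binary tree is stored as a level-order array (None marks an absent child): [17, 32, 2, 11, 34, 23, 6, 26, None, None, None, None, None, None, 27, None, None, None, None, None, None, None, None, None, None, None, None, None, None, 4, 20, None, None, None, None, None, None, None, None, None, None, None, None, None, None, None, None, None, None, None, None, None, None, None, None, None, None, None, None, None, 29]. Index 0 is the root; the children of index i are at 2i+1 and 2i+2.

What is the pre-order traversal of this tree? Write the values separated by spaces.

Pre-order visits the node, then its left subtree, then its right subtree.
Visit 17.
At 17: go left to 32.
  Visit 32.
  At 32: go left to 11.
    Visit 11.
    At 11: go left to 26.
      26 is a leaf — visit 26.
    At 11: no right child.
  At 32: go right to 34.
    34 is a leaf — visit 34.
At 17: go right to 2.
  Visit 2.
  At 2: go left to 23.
    23 is a leaf — visit 23.
  At 2: go right to 6.
    Visit 6.
    At 6: no left child.
    At 6: go right to 27.
      Visit 27.
      At 27: go left to 4.
        Visit 4.
        At 4: no left child.
        At 4: go right to 29.
          29 is a leaf — visit 29.
      At 27: go right to 20.
        20 is a leaf — visit 20.

17 32 11 26 34 2 23 6 27 4 29 20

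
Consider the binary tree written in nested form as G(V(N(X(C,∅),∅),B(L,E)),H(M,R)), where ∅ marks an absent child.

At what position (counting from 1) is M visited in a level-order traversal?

6

Level-order visits nodes level by level from the root, left to right within each level.
Level 0: G
Level 1: V, H
Level 2: N, B, M, R
Level 3: X, L, E
Level 4: C
Full level-order sequence: G, V, H, N, B, M, R, X, L, E, C.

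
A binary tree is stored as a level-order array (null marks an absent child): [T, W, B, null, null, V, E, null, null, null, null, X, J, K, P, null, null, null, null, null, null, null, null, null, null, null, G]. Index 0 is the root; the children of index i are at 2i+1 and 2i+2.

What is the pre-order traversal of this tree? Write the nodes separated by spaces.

T W B V X J G E K P

Pre-order visits the node, then its left subtree, then its right subtree.
Visit T.
At T: go left to W.
  W is a leaf — visit W.
At T: go right to B.
  Visit B.
  At B: go left to V.
    Visit V.
    At V: go left to X.
      X is a leaf — visit X.
    At V: go right to J.
      Visit J.
      At J: no left child.
      At J: go right to G.
        G is a leaf — visit G.
  At B: go right to E.
    Visit E.
    At E: go left to K.
      K is a leaf — visit K.
    At E: go right to P.
      P is a leaf — visit P.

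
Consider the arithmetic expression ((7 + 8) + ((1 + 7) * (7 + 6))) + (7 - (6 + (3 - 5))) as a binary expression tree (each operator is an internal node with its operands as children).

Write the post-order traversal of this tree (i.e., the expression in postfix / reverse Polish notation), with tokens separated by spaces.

7 8 + 1 7 + 7 6 + * + 7 6 3 5 - + - +

Post-order on an expression tree gives postfix notation: for each operator, emit left operand, right operand, then the operator.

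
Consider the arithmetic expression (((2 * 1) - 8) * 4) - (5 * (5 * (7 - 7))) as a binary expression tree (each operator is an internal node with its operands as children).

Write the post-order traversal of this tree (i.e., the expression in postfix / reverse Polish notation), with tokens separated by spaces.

Post-order on an expression tree gives postfix notation: for each operator, emit left operand, right operand, then the operator.

2 1 * 8 - 4 * 5 5 7 7 - * * -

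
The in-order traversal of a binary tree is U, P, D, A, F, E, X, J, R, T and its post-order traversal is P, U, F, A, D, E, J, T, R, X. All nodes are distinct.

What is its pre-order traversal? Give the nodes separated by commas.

X, E, D, U, P, A, F, R, J, T

The last element of post-order is the root; it splits in-order into left and right subtrees.
Root X: left subtree has 6 nodes {U, P, D, A, F, E}, right has 3 {J, R, T}.
  Root E: left subtree has 5 nodes {U, P, D, A, F}, right has 0 { }.
    Root D: left subtree has 2 nodes {U, P}, right has 2 {A, F}.
      Root U: left subtree has 0 nodes { }, right has 1 {P}.
      Root A: left subtree has 0 nodes { }, right has 1 {F}.
  Root R: left subtree has 1 node {J}, right has 1 {T}.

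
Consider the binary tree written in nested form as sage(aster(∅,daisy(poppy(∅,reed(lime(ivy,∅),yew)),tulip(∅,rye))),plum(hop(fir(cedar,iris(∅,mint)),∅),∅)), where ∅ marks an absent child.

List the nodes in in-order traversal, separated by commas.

In-order visits the left subtree, then the node, then the right subtree.
At sage: go left to aster.
  At aster: no left child.
  Visit aster.
  At aster: go right to daisy.
    At daisy: go left to poppy.
      At poppy: no left child.
      Visit poppy.
      At poppy: go right to reed.
        At reed: go left to lime.
          At lime: go left to ivy.
            ivy is a leaf — visit ivy.
          Visit lime.
          At lime: no right child.
        Visit reed.
        At reed: go right to yew.
          yew is a leaf — visit yew.
    Visit daisy.
    At daisy: go right to tulip.
      At tulip: no left child.
      Visit tulip.
      At tulip: go right to rye.
        rye is a leaf — visit rye.
Visit sage.
At sage: go right to plum.
  At plum: go left to hop.
    At hop: go left to fir.
      At fir: go left to cedar.
        cedar is a leaf — visit cedar.
      Visit fir.
      At fir: go right to iris.
        At iris: no left child.
        Visit iris.
        At iris: go right to mint.
          mint is a leaf — visit mint.
    Visit hop.
    At hop: no right child.
  Visit plum.
  At plum: no right child.

aster, poppy, ivy, lime, reed, yew, daisy, tulip, rye, sage, cedar, fir, iris, mint, hop, plum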